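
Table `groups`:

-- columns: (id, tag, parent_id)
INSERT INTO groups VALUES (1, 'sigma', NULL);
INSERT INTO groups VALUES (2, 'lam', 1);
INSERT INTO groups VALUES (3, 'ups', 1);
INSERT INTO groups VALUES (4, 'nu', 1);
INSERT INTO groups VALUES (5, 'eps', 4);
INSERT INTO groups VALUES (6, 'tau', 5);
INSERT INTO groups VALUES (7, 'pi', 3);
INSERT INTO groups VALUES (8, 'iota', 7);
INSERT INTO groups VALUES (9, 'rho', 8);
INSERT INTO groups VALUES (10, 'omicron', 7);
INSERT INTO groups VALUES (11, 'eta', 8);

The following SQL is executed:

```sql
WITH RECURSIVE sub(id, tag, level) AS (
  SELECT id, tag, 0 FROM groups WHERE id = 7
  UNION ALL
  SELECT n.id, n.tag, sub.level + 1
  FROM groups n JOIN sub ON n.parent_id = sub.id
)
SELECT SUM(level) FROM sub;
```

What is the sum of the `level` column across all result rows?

6

Base: id=7 (pi) at level 0.
Iteration 1: rows with parent_id in {7} -> iota (id 8, level 1), omicron (id 10, level 1).
Iteration 2: rows with parent_id in {8,10} -> rho (id 9, level 2), eta (id 11, level 2).
Iteration 3: no rows with parent_id in {9,11}; recursion stops.
SUM(level) = 0 + 1 + 1 + 2 + 2 = 6.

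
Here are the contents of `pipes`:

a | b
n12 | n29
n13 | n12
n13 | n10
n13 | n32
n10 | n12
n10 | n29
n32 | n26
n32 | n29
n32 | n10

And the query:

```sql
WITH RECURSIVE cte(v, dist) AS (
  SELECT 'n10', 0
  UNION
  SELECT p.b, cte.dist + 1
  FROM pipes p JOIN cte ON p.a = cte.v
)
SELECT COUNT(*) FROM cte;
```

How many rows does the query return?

Base: (n10, dist=0).
Iteration 1: edges from {n10} -> (n12, dist=1), (n29, dist=1).
Iteration 2: edges from {n12,n29} -> (n29, dist=2).
Iteration 3: no outgoing edges from {n29}; recursion stops.
Total rows emitted: 4.

4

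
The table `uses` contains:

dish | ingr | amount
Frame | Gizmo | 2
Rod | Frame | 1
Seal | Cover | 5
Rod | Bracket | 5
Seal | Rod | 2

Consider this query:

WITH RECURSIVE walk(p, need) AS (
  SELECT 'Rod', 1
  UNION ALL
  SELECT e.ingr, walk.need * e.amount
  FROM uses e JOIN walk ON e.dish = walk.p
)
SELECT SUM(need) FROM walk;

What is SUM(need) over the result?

9

Base: (Rod, need=1).
Iteration 1: components of {Rod} -> Bracket = 1*5 = 5, Frame = 1*1 = 1.
Iteration 2: components of {Bracket,Frame} -> Gizmo = 1*2 = 2.
Iteration 3: no further components; recursion stops.
SUM(need) = 1 + 1 + 5 + 2 = 9.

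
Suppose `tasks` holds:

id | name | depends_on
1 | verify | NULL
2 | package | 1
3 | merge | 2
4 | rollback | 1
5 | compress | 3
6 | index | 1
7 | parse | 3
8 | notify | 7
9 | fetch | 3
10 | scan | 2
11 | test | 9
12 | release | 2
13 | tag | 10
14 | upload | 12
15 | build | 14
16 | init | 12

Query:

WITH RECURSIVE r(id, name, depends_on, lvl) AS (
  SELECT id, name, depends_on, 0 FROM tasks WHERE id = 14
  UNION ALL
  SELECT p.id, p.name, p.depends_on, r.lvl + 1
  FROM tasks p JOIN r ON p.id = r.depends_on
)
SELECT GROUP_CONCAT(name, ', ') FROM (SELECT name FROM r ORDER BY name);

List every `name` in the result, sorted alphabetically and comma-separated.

Base: id=14 (upload), depends_on=12, lvl 0.
Iteration 1: join on id=12 -> release (id 12, depends_on=2, lvl 1).
Iteration 2: join on id=2 -> package (id 2, depends_on=1, lvl 2).
Iteration 3: join on id=1 -> verify (id 1, depends_on=NULL, lvl 3).
Iteration 4: depends_on is NULL; no match; recursion stops.

package, release, upload, verify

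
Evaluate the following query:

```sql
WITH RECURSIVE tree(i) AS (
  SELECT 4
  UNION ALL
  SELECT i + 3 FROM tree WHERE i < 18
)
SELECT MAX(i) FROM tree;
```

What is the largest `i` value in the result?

Base: i=4.
Iteration 1: 4 < 18 holds -> i = 4 + 3 = 7.
Iteration 2: 7 < 18 holds -> i = 7 + 3 = 10.
Iteration 3: 10 < 18 holds -> i = 10 + 3 = 13.
Iteration 4: 13 < 18 holds -> i = 13 + 3 = 16.
Iteration 5: 16 < 18 holds -> i = 16 + 3 = 19.
Iteration 6: 19 < 18 fails; recursion stops.
i values: 4, 7, 10, 13, 16, 19; the maximum is 19.

19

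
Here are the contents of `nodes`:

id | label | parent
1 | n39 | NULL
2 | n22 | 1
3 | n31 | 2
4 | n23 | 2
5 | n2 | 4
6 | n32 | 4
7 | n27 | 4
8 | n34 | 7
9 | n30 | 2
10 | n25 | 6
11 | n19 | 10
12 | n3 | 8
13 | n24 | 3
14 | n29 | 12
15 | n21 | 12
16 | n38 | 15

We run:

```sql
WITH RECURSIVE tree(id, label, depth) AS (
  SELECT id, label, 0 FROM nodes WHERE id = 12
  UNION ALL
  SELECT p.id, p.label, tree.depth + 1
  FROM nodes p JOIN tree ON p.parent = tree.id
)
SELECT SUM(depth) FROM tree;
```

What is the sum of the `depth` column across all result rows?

4

Base: id=12 (n3) at depth 0.
Iteration 1: rows with parent in {12} -> n29 (id 14, depth 1), n21 (id 15, depth 1).
Iteration 2: rows with parent in {14,15} -> n38 (id 16, depth 2).
Iteration 3: no rows with parent in {16}; recursion stops.
SUM(depth) = 0 + 1 + 1 + 2 = 4.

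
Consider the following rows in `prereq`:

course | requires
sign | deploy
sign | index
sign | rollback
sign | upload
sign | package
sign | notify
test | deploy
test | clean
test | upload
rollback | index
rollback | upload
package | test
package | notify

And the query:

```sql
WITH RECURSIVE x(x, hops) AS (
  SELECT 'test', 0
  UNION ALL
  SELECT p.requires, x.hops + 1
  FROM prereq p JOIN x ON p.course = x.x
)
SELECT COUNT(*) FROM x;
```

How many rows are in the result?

Base: (test, hops=0).
Iteration 1: edges from {test} -> (clean, hops=1), (deploy, hops=1), (upload, hops=1).
Iteration 2: no outgoing edges from {clean,deploy,upload}; recursion stops.
Total rows emitted: 4.

4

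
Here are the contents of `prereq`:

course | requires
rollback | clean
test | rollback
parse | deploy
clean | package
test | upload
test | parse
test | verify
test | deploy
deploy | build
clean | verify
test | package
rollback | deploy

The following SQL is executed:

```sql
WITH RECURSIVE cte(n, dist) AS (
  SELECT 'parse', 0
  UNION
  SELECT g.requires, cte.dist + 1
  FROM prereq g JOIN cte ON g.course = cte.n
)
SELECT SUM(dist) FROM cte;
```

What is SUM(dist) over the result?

Base: (parse, dist=0).
Iteration 1: edges from {parse} -> (deploy, dist=1).
Iteration 2: edges from {deploy} -> (build, dist=2).
Iteration 3: no outgoing edges from {build}; recursion stops.
SUM(dist) = 0 + 1 + 2 = 3.

3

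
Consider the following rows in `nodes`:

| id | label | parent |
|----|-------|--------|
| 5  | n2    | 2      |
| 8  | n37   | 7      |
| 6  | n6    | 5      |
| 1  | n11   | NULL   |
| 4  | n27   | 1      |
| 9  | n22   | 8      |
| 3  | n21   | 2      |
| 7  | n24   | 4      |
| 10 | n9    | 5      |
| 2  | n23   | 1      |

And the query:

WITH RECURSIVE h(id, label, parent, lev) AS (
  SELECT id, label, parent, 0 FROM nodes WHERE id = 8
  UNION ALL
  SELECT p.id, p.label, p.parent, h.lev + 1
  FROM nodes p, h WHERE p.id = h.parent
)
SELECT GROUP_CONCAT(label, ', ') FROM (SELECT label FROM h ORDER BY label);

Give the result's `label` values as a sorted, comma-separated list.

n11, n24, n27, n37

Base: id=8 (n37), parent=7, lev 0.
Iteration 1: join on id=7 -> n24 (id 7, parent=4, lev 1).
Iteration 2: join on id=4 -> n27 (id 4, parent=1, lev 2).
Iteration 3: join on id=1 -> n11 (id 1, parent=NULL, lev 3).
Iteration 4: parent is NULL; no match; recursion stops.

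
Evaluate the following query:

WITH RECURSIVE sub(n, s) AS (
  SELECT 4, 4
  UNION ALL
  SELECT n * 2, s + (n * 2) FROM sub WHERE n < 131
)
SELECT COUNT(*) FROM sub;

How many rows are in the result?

Base: n=4, s=4.
Iteration 1: 4 < 131 holds -> n = 4 * 2 = 8, s = 4 + 8 = 12.
Iteration 2: 8 < 131 holds -> n = 8 * 2 = 16, s = 12 + 16 = 28.
Iteration 3: 16 < 131 holds -> n = 16 * 2 = 32, s = 28 + 32 = 60.
Iteration 4: 32 < 131 holds -> n = 32 * 2 = 64, s = 60 + 64 = 124.
Iteration 5: 64 < 131 holds -> n = 64 * 2 = 128, s = 124 + 128 = 252.
Iteration 6: 128 < 131 holds -> n = 128 * 2 = 256, s = 252 + 256 = 508.
Iteration 7: 256 < 131 fails; recursion stops.
Total rows emitted: 7.

7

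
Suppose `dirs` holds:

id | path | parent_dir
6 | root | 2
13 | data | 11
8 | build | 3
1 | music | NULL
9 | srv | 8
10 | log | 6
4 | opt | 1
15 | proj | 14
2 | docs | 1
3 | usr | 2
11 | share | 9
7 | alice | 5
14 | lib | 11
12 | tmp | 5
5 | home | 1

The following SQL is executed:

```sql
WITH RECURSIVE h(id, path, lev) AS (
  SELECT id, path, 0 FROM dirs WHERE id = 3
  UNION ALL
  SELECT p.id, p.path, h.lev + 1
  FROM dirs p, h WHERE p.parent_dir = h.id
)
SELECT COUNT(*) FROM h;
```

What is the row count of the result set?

7

Base: id=3 (usr) at lev 0.
Iteration 1: rows with parent_dir in {3} -> build (id 8, lev 1).
Iteration 2: rows with parent_dir in {8} -> srv (id 9, lev 2).
Iteration 3: rows with parent_dir in {9} -> share (id 11, lev 3).
Iteration 4: rows with parent_dir in {11} -> data (id 13, lev 4), lib (id 14, lev 4).
Iteration 5: rows with parent_dir in {13,14} -> proj (id 15, lev 5).
Iteration 6: no rows with parent_dir in {15}; recursion stops.
Total rows emitted: 7.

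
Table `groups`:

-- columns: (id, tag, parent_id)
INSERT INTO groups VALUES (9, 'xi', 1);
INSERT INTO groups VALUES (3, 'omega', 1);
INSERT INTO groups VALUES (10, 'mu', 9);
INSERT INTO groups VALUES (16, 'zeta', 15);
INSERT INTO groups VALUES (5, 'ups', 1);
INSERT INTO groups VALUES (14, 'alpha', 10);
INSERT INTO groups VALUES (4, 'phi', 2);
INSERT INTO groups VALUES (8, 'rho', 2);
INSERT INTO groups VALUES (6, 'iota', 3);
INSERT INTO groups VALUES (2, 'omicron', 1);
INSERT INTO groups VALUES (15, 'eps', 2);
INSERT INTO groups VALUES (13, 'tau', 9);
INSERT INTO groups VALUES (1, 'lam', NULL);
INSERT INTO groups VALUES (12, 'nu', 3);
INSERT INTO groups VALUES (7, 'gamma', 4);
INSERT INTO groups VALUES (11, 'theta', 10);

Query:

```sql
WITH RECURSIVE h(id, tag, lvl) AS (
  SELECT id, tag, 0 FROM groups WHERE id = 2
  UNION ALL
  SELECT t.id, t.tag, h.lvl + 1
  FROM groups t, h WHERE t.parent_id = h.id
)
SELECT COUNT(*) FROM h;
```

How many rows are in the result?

6

Base: id=2 (omicron) at lvl 0.
Iteration 1: rows with parent_id in {2} -> phi (id 4, lvl 1), rho (id 8, lvl 1), eps (id 15, lvl 1).
Iteration 2: rows with parent_id in {4,8,15} -> gamma (id 7, lvl 2), zeta (id 16, lvl 2).
Iteration 3: no rows with parent_id in {7,16}; recursion stops.
Total rows emitted: 6.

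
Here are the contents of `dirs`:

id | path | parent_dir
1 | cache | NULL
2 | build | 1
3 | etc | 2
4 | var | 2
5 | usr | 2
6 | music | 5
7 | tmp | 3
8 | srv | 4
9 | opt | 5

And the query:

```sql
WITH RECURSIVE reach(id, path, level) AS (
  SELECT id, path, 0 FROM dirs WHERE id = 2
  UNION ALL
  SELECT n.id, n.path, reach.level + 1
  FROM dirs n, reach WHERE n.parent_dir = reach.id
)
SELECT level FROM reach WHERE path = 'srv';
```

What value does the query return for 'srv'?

2

Base: id=2 (build) at level 0.
Iteration 1: rows with parent_dir in {2} -> etc (id 3, level 1), var (id 4, level 1), usr (id 5, level 1).
Iteration 2: rows with parent_dir in {3,4,5} -> music (id 6, level 2), tmp (id 7, level 2), srv (id 8, level 2), opt (id 9, level 2).
Iteration 3: no rows with parent_dir in {6,7,8,9}; recursion stops.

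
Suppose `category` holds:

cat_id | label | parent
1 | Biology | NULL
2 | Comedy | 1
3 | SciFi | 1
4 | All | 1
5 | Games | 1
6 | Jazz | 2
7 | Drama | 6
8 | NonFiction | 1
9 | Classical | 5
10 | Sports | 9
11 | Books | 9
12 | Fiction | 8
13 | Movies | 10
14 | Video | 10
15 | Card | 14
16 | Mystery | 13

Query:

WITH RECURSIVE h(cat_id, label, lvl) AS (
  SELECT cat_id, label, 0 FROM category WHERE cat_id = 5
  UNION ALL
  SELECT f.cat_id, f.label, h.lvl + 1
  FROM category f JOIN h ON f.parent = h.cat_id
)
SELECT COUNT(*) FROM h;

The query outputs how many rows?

Base: cat_id=5 (Games) at lvl 0.
Iteration 1: rows with parent in {5} -> Classical (id 9, lvl 1).
Iteration 2: rows with parent in {9} -> Sports (id 10, lvl 2), Books (id 11, lvl 2).
Iteration 3: rows with parent in {10,11} -> Movies (id 13, lvl 3), Video (id 14, lvl 3).
Iteration 4: rows with parent in {13,14} -> Card (id 15, lvl 4), Mystery (id 16, lvl 4).
Iteration 5: no rows with parent in {15,16}; recursion stops.
Total rows emitted: 8.

8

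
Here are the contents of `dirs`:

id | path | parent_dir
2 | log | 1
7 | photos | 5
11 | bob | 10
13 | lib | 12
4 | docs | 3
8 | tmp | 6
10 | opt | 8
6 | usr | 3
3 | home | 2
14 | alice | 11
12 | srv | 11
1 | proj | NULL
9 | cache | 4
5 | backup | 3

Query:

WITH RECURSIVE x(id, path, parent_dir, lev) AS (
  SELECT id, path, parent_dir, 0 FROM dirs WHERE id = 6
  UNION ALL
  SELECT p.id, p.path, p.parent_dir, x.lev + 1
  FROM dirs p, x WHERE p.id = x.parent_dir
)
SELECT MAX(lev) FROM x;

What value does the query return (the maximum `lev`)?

Base: id=6 (usr), parent_dir=3, lev 0.
Iteration 1: join on id=3 -> home (id 3, parent_dir=2, lev 1).
Iteration 2: join on id=2 -> log (id 2, parent_dir=1, lev 2).
Iteration 3: join on id=1 -> proj (id 1, parent_dir=NULL, lev 3).
Iteration 4: parent_dir is NULL; no match; recursion stops.
lev values: 0, 1, 2, 3; the maximum is 3.

3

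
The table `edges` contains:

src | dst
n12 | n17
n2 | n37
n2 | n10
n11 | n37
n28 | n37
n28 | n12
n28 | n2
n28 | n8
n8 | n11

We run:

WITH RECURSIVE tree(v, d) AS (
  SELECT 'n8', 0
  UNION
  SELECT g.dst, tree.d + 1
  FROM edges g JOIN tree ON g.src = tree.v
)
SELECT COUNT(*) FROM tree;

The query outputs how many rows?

3

Base: (n8, d=0).
Iteration 1: edges from {n8} -> (n11, d=1).
Iteration 2: edges from {n11} -> (n37, d=2).
Iteration 3: no outgoing edges from {n37}; recursion stops.
Total rows emitted: 3.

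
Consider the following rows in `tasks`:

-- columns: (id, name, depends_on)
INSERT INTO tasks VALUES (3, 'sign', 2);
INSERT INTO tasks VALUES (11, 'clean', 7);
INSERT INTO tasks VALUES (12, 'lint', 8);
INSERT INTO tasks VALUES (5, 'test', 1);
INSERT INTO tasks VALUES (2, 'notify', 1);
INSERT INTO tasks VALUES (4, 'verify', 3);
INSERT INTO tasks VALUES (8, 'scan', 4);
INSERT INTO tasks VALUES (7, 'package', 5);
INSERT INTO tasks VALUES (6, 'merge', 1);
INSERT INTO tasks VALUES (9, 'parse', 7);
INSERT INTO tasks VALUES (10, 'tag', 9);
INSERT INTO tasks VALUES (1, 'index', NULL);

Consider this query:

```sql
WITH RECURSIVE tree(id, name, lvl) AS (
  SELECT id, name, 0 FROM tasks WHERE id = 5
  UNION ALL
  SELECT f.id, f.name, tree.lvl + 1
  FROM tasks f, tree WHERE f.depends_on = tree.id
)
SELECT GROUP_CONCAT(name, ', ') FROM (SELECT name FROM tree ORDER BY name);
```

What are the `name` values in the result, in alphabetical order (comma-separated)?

Base: id=5 (test) at lvl 0.
Iteration 1: rows with depends_on in {5} -> package (id 7, lvl 1).
Iteration 2: rows with depends_on in {7} -> parse (id 9, lvl 2), clean (id 11, lvl 2).
Iteration 3: rows with depends_on in {9,11} -> tag (id 10, lvl 3).
Iteration 4: no rows with depends_on in {10}; recursion stops.

clean, package, parse, tag, test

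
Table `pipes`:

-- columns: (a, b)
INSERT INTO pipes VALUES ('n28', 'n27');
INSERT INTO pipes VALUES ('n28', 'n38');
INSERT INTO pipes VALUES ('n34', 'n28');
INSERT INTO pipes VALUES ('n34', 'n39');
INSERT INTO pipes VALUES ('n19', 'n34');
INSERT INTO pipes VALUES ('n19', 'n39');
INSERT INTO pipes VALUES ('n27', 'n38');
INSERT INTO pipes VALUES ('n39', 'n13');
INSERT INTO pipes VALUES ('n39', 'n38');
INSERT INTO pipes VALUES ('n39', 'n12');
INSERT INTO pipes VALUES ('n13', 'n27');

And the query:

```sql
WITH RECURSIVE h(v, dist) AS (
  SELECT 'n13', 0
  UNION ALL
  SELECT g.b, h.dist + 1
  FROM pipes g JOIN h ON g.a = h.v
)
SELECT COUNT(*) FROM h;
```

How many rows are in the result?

Base: (n13, dist=0).
Iteration 1: edges from {n13} -> (n27, dist=1).
Iteration 2: edges from {n27} -> (n38, dist=2).
Iteration 3: no outgoing edges from {n38}; recursion stops.
Total rows emitted: 3.

3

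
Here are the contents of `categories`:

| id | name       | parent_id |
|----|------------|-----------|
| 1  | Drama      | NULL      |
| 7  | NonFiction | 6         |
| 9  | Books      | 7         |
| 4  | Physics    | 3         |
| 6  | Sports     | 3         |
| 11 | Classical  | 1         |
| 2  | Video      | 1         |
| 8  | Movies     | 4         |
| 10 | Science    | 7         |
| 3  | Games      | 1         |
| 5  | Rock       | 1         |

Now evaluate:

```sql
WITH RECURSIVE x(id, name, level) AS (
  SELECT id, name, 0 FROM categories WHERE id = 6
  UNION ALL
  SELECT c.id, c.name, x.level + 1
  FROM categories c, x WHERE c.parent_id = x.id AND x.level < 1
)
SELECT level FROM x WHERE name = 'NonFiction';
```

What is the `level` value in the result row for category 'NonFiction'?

1

Base: id=6 (Sports) at level 0.
Iteration 1: rows with parent_id in {6} -> NonFiction (id 7, level 1).
Iteration 2: level < 1 fails for all current rows; recursion stops.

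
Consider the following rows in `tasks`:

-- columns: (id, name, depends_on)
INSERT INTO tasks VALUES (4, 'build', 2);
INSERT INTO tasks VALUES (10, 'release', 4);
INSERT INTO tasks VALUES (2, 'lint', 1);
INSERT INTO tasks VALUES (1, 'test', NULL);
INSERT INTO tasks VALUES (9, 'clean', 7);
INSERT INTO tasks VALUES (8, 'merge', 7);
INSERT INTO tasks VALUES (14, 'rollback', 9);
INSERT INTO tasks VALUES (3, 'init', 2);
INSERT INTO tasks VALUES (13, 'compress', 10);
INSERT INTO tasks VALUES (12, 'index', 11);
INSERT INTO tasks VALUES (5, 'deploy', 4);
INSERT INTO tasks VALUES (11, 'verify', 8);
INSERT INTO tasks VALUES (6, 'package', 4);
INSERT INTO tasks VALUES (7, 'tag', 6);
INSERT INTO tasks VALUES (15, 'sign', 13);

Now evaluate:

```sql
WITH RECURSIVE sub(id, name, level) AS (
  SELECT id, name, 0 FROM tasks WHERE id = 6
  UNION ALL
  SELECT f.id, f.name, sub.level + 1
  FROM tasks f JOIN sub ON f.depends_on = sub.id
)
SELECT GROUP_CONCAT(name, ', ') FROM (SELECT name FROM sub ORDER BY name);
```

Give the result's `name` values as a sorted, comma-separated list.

Base: id=6 (package) at level 0.
Iteration 1: rows with depends_on in {6} -> tag (id 7, level 1).
Iteration 2: rows with depends_on in {7} -> merge (id 8, level 2), clean (id 9, level 2).
Iteration 3: rows with depends_on in {8,9} -> verify (id 11, level 3), rollback (id 14, level 3).
Iteration 4: rows with depends_on in {11,14} -> index (id 12, level 4).
Iteration 5: no rows with depends_on in {12}; recursion stops.

clean, index, merge, package, rollback, tag, verify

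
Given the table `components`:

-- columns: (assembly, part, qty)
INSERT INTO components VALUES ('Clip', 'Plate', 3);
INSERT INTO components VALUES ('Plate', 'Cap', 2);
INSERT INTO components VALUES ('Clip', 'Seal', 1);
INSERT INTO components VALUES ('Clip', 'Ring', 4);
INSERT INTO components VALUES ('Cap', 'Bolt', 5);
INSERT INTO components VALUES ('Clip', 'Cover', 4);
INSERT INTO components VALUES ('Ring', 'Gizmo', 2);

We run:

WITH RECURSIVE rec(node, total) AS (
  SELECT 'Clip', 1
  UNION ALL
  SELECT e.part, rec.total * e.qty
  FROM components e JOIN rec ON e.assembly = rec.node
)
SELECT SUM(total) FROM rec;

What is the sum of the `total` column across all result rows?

57

Base: (Clip, total=1).
Iteration 1: components of {Clip} -> Cover = 1*4 = 4, Plate = 1*3 = 3, Ring = 1*4 = 4, Seal = 1*1 = 1.
Iteration 2: components of {Cover,Plate,Ring,Seal} -> Cap = 3*2 = 6, Gizmo = 4*2 = 8.
Iteration 3: components of {Cap,Gizmo} -> Bolt = 6*5 = 30.
Iteration 4: no further components; recursion stops.
SUM(total) = 1 + 3 + 1 + 4 + 4 + 6 + 8 + 30 = 57.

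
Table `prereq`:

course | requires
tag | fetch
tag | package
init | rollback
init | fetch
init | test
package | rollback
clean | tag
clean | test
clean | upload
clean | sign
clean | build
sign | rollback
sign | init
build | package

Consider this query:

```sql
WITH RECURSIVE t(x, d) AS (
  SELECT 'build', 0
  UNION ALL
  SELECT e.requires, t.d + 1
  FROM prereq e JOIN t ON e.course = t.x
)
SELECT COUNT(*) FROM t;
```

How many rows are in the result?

3

Base: (build, d=0).
Iteration 1: edges from {build} -> (package, d=1).
Iteration 2: edges from {package} -> (rollback, d=2).
Iteration 3: no outgoing edges from {rollback}; recursion stops.
Total rows emitted: 3.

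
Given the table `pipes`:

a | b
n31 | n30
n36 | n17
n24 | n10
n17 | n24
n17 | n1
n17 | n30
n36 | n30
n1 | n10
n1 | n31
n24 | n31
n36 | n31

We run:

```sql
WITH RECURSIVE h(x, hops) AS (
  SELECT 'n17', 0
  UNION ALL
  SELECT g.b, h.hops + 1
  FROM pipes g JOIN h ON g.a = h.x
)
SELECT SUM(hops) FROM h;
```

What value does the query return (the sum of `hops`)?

17

Base: (n17, hops=0).
Iteration 1: edges from {n17} -> (n1, hops=1), (n24, hops=1), (n30, hops=1).
Iteration 2: edges from {n1,n24,n30} -> (n10, hops=2) x2, (n31, hops=2) x2. [UNION ALL keeps all 4 new rows, including repeats]
Iteration 3: edges from {n10,n31} -> (n30, hops=3) x2. [UNION ALL keeps all 2 new rows, including repeats]
Iteration 4: no outgoing edges from {n30}; recursion stops.
SUM(hops) = 0 + 1 + 1 + 1 + 2 + 2 + 2 + 2 + 3 + 3 = 17.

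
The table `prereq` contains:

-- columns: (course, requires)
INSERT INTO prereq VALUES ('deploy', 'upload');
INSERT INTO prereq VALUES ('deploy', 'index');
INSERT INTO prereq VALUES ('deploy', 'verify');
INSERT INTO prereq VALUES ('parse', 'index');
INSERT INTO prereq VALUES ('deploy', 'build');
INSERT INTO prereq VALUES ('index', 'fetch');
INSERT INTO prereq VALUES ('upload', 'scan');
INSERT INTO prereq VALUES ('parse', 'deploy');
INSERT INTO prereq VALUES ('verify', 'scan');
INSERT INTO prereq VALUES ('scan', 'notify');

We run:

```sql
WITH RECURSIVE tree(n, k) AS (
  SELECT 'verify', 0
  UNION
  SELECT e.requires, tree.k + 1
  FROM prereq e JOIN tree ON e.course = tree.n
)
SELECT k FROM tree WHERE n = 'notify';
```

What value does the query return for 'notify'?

Base: (verify, k=0).
Iteration 1: edges from {verify} -> (scan, k=1).
Iteration 2: edges from {scan} -> (notify, k=2).
Iteration 3: no outgoing edges from {notify}; recursion stops.

2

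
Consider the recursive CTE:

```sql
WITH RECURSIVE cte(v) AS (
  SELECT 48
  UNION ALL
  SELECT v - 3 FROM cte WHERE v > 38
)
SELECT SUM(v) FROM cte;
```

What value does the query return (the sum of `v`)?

210

Base: v=48.
Iteration 1: 48 > 38 holds -> v = 48 - 3 = 45.
Iteration 2: 45 > 38 holds -> v = 45 - 3 = 42.
Iteration 3: 42 > 38 holds -> v = 42 - 3 = 39.
Iteration 4: 39 > 38 holds -> v = 39 - 3 = 36.
Iteration 5: 36 > 38 fails; recursion stops.
SUM(v) = 48 + 45 + 42 + 39 + 36 = 210.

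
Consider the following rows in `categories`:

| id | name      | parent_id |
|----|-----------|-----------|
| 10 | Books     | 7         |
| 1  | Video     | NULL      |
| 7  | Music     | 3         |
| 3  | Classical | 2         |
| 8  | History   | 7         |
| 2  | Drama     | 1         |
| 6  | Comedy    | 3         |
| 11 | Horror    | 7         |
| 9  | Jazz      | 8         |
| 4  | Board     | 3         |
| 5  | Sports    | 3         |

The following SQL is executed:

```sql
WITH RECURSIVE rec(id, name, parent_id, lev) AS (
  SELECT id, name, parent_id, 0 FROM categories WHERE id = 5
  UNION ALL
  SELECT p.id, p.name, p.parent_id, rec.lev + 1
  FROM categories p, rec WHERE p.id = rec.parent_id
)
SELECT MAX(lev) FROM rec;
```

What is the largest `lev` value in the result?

3

Base: id=5 (Sports), parent_id=3, lev 0.
Iteration 1: join on id=3 -> Classical (id 3, parent_id=2, lev 1).
Iteration 2: join on id=2 -> Drama (id 2, parent_id=1, lev 2).
Iteration 3: join on id=1 -> Video (id 1, parent_id=NULL, lev 3).
Iteration 4: parent_id is NULL; no match; recursion stops.
lev values: 0, 1, 2, 3; the maximum is 3.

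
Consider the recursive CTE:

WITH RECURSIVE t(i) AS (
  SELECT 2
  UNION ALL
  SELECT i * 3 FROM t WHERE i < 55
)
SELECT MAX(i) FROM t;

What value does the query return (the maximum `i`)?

Base: i=2.
Iteration 1: 2 < 55 holds -> i = 2 * 3 = 6.
Iteration 2: 6 < 55 holds -> i = 6 * 3 = 18.
Iteration 3: 18 < 55 holds -> i = 18 * 3 = 54.
Iteration 4: 54 < 55 holds -> i = 54 * 3 = 162.
Iteration 5: 162 < 55 fails; recursion stops.
i values: 2, 6, 18, 54, 162; the maximum is 162.

162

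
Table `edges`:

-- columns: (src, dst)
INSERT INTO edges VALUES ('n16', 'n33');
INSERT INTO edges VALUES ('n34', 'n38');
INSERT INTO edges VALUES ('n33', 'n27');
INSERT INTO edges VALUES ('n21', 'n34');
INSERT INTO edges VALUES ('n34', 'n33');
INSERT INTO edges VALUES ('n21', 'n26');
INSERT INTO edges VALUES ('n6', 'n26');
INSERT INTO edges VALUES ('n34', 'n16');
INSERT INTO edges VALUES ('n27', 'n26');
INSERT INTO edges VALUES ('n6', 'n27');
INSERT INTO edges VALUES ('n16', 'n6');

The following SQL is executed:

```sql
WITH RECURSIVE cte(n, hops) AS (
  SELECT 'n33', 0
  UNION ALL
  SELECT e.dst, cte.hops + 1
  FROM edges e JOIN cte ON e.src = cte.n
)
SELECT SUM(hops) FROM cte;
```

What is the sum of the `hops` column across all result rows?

Base: (n33, hops=0).
Iteration 1: edges from {n33} -> (n27, hops=1).
Iteration 2: edges from {n27} -> (n26, hops=2).
Iteration 3: no outgoing edges from {n26}; recursion stops.
SUM(hops) = 0 + 1 + 2 = 3.

3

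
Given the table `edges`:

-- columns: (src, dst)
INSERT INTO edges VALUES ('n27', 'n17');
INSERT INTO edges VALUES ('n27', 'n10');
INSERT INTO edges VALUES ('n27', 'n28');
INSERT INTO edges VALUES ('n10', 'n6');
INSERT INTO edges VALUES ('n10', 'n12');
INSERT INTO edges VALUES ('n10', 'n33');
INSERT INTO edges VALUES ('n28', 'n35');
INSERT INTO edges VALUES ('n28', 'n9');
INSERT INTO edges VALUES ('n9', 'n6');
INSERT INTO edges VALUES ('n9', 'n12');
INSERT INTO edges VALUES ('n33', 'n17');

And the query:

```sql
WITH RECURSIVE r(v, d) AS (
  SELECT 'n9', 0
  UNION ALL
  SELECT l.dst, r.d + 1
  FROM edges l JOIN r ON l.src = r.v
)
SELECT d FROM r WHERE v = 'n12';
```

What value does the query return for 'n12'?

Base: (n9, d=0).
Iteration 1: edges from {n9} -> (n12, d=1), (n6, d=1).
Iteration 2: no outgoing edges from {n12,n6}; recursion stops.

1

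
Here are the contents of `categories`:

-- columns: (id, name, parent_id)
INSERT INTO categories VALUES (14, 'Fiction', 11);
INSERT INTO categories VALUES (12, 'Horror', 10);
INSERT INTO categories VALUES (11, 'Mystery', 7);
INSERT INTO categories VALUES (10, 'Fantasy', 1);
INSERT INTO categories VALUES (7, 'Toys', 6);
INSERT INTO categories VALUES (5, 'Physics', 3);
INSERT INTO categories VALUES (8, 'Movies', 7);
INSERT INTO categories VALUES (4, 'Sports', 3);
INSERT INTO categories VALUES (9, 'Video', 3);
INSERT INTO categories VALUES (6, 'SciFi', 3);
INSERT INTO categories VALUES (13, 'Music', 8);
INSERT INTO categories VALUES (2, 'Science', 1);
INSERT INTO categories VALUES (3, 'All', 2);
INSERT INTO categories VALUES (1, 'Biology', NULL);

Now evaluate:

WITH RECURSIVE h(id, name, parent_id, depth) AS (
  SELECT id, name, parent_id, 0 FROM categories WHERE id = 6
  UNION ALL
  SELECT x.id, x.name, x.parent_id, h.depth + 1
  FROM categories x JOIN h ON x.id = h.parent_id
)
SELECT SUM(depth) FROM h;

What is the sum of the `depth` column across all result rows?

6

Base: id=6 (SciFi), parent_id=3, depth 0.
Iteration 1: join on id=3 -> All (id 3, parent_id=2, depth 1).
Iteration 2: join on id=2 -> Science (id 2, parent_id=1, depth 2).
Iteration 3: join on id=1 -> Biology (id 1, parent_id=NULL, depth 3).
Iteration 4: parent_id is NULL; no match; recursion stops.
SUM(depth) = 0 + 1 + 2 + 3 = 6.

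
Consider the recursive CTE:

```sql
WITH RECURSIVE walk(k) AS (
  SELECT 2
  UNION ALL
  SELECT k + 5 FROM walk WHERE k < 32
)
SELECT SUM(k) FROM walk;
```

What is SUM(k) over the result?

119

Base: k=2.
Iteration 1: 2 < 32 holds -> k = 2 + 5 = 7.
Iteration 2: 7 < 32 holds -> k = 7 + 5 = 12.
Iteration 3: 12 < 32 holds -> k = 12 + 5 = 17.
Iteration 4: 17 < 32 holds -> k = 17 + 5 = 22.
Iteration 5: 22 < 32 holds -> k = 22 + 5 = 27.
Iteration 6: 27 < 32 holds -> k = 27 + 5 = 32.
Iteration 7: 32 < 32 fails; recursion stops.
SUM(k) = 2 + 7 + 12 + 17 + 22 + 27 + 32 = 119.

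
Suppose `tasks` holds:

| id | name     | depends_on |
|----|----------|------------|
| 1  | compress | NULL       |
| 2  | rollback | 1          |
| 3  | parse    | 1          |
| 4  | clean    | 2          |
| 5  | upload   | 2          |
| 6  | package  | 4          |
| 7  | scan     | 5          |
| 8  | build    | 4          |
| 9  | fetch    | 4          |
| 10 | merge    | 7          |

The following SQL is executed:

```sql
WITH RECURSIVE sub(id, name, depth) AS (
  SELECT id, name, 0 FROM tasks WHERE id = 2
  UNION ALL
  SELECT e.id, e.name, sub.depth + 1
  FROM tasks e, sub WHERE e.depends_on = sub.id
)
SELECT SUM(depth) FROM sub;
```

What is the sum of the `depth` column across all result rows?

13

Base: id=2 (rollback) at depth 0.
Iteration 1: rows with depends_on in {2} -> clean (id 4, depth 1), upload (id 5, depth 1).
Iteration 2: rows with depends_on in {4,5} -> package (id 6, depth 2), scan (id 7, depth 2), build (id 8, depth 2), fetch (id 9, depth 2).
Iteration 3: rows with depends_on in {6,7,8,9} -> merge (id 10, depth 3).
Iteration 4: no rows with depends_on in {10}; recursion stops.
SUM(depth) = 0 + 1 + 1 + 2 + 2 + 2 + 2 + 3 = 13.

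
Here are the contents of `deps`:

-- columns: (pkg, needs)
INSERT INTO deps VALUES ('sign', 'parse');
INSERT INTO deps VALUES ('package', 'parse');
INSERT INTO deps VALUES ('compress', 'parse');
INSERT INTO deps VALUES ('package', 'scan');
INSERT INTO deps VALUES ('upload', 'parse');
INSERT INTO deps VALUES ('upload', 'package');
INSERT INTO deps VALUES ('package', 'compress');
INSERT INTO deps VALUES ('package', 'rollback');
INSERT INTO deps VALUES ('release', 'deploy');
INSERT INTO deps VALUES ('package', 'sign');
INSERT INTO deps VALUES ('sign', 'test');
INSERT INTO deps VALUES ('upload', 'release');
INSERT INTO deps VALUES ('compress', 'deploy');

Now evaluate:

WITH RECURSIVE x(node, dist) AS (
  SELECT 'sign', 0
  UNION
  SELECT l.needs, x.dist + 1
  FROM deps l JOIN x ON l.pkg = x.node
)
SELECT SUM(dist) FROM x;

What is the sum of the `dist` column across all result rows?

Base: (sign, dist=0).
Iteration 1: edges from {sign} -> (parse, dist=1), (test, dist=1).
Iteration 2: no outgoing edges from {parse,test}; recursion stops.
SUM(dist) = 0 + 1 + 1 = 2.

2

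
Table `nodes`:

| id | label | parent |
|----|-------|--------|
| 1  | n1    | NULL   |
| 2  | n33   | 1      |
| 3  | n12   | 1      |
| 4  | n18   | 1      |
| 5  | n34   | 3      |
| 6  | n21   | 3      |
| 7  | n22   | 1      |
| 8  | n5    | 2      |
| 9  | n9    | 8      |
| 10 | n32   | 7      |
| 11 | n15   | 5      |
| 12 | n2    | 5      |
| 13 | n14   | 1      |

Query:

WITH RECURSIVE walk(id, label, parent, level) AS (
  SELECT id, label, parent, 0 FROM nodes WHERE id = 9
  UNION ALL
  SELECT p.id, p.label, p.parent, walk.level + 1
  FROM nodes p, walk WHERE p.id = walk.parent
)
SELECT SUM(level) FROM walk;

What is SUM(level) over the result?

Base: id=9 (n9), parent=8, level 0.
Iteration 1: join on id=8 -> n5 (id 8, parent=2, level 1).
Iteration 2: join on id=2 -> n33 (id 2, parent=1, level 2).
Iteration 3: join on id=1 -> n1 (id 1, parent=NULL, level 3).
Iteration 4: parent is NULL; no match; recursion stops.
SUM(level) = 0 + 1 + 2 + 3 = 6.

6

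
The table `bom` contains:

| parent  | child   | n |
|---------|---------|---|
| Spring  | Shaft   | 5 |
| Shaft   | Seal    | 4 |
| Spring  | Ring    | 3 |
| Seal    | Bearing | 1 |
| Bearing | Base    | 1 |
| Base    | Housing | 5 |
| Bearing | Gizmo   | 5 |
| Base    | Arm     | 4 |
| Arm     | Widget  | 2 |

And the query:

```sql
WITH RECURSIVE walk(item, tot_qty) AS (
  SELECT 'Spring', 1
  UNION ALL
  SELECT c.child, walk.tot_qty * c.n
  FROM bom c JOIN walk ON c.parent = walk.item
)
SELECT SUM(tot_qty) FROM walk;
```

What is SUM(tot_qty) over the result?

Base: (Spring, tot_qty=1).
Iteration 1: components of {Spring} -> Ring = 1*3 = 3, Shaft = 1*5 = 5.
Iteration 2: components of {Ring,Shaft} -> Seal = 5*4 = 20.
Iteration 3: components of {Seal} -> Bearing = 20*1 = 20.
Iteration 4: components of {Bearing} -> Base = 20*1 = 20, Gizmo = 20*5 = 100.
Iteration 5: components of {Base,Gizmo} -> Arm = 20*4 = 80, Housing = 20*5 = 100.
Iteration 6: components of {Arm,Housing} -> Widget = 80*2 = 160.
Iteration 7: no further components; recursion stops.
SUM(tot_qty) = 1 + 5 + 3 + 20 + 20 + 20 + 100 + 100 + 80 + 160 = 509.

509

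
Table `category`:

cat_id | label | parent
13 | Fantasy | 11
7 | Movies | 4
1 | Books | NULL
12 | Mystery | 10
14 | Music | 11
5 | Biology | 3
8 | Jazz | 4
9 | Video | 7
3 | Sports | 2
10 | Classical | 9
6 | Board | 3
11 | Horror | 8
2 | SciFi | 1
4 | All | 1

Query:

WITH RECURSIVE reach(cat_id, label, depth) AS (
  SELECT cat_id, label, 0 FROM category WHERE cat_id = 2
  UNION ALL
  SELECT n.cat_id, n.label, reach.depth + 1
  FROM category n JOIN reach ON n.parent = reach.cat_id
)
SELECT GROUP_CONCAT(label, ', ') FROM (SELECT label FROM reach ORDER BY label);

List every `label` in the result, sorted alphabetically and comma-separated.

Base: cat_id=2 (SciFi) at depth 0.
Iteration 1: rows with parent in {2} -> Sports (id 3, depth 1).
Iteration 2: rows with parent in {3} -> Biology (id 5, depth 2), Board (id 6, depth 2).
Iteration 3: no rows with parent in {5,6}; recursion stops.

Biology, Board, SciFi, Sports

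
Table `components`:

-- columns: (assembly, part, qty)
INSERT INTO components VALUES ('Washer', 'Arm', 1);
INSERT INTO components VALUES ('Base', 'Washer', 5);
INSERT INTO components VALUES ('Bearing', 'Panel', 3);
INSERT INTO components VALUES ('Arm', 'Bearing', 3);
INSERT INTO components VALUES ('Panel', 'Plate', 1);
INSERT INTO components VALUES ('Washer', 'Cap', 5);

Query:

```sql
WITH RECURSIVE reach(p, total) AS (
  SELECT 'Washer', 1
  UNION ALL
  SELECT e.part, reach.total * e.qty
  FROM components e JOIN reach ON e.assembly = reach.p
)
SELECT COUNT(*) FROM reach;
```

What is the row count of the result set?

Base: (Washer, total=1).
Iteration 1: components of {Washer} -> Arm = 1*1 = 1, Cap = 1*5 = 5.
Iteration 2: components of {Arm,Cap} -> Bearing = 1*3 = 3.
Iteration 3: components of {Bearing} -> Panel = 3*3 = 9.
Iteration 4: components of {Panel} -> Plate = 9*1 = 9.
Iteration 5: no further components; recursion stops.
Total rows emitted: 6.

6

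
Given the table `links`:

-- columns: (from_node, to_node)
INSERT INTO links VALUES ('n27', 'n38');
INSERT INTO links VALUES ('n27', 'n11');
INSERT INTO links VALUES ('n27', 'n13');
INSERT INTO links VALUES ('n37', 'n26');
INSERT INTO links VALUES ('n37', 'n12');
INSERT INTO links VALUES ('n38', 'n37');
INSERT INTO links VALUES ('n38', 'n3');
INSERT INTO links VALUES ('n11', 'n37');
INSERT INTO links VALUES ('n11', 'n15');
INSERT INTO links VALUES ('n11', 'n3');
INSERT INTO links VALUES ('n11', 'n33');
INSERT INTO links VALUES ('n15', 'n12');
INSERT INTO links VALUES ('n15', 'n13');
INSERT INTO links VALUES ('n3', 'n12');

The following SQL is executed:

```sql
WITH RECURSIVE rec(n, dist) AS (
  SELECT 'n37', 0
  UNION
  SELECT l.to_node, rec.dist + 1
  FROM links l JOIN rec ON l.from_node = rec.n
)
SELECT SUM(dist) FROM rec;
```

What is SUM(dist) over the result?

2

Base: (n37, dist=0).
Iteration 1: edges from {n37} -> (n12, dist=1), (n26, dist=1).
Iteration 2: no outgoing edges from {n12,n26}; recursion stops.
SUM(dist) = 0 + 1 + 1 = 2.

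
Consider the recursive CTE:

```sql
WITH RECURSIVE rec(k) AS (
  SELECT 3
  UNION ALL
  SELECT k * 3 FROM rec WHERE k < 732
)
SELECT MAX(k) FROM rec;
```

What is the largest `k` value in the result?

2187

Base: k=3.
Iteration 1: 3 < 732 holds -> k = 3 * 3 = 9.
Iteration 2: 9 < 732 holds -> k = 9 * 3 = 27.
Iteration 3: 27 < 732 holds -> k = 27 * 3 = 81.
Iteration 4: 81 < 732 holds -> k = 81 * 3 = 243.
Iteration 5: 243 < 732 holds -> k = 243 * 3 = 729.
Iteration 6: 729 < 732 holds -> k = 729 * 3 = 2187.
Iteration 7: 2187 < 732 fails; recursion stops.
k values: 3, 9, 27, 81, 243, 729, 2187; the maximum is 2187.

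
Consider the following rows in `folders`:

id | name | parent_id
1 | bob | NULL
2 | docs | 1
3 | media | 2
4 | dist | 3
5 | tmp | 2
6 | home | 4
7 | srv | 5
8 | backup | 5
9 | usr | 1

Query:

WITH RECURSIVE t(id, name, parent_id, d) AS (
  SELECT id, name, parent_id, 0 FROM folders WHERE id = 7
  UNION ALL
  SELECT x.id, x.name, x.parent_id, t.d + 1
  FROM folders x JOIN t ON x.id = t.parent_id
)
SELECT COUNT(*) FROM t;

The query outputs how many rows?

4

Base: id=7 (srv), parent_id=5, d 0.
Iteration 1: join on id=5 -> tmp (id 5, parent_id=2, d 1).
Iteration 2: join on id=2 -> docs (id 2, parent_id=1, d 2).
Iteration 3: join on id=1 -> bob (id 1, parent_id=NULL, d 3).
Iteration 4: parent_id is NULL; no match; recursion stops.
Total rows emitted: 4.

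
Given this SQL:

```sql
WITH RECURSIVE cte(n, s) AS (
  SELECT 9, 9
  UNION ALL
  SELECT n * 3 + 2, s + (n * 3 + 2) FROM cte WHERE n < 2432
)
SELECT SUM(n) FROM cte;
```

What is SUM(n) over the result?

Base: n=9, s=9.
Iteration 1: 9 < 2432 holds -> n = 9 * 3 + 2 = 29, s = 9 + 29 = 38.
Iteration 2: 29 < 2432 holds -> n = 29 * 3 + 2 = 89, s = 38 + 89 = 127.
Iteration 3: 89 < 2432 holds -> n = 89 * 3 + 2 = 269, s = 127 + 269 = 396.
Iteration 4: 269 < 2432 holds -> n = 269 * 3 + 2 = 809, s = 396 + 809 = 1205.
Iteration 5: 809 < 2432 holds -> n = 809 * 3 + 2 = 2429, s = 1205 + 2429 = 3634.
Iteration 6: 2429 < 2432 holds -> n = 2429 * 3 + 2 = 7289, s = 3634 + 7289 = 10923.
Iteration 7: 7289 < 2432 fails; recursion stops.
SUM(n) = 9 + 29 + 89 + 269 + 809 + 2429 + 7289 = 10923.

10923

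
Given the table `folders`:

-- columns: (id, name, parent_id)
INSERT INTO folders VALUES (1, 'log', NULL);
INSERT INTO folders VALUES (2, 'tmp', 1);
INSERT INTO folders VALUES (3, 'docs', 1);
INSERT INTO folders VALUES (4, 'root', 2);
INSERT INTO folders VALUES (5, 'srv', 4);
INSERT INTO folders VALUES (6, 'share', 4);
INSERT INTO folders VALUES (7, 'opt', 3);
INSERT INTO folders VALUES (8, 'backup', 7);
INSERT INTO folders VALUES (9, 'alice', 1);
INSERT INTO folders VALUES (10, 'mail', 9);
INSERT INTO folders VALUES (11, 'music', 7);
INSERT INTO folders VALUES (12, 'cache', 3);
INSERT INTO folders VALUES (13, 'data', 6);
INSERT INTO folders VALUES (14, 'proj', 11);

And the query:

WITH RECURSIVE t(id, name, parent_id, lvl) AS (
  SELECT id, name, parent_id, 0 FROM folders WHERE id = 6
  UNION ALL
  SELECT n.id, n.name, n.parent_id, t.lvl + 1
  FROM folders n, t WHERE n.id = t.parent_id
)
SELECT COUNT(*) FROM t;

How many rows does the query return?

4

Base: id=6 (share), parent_id=4, lvl 0.
Iteration 1: join on id=4 -> root (id 4, parent_id=2, lvl 1).
Iteration 2: join on id=2 -> tmp (id 2, parent_id=1, lvl 2).
Iteration 3: join on id=1 -> log (id 1, parent_id=NULL, lvl 3).
Iteration 4: parent_id is NULL; no match; recursion stops.
Total rows emitted: 4.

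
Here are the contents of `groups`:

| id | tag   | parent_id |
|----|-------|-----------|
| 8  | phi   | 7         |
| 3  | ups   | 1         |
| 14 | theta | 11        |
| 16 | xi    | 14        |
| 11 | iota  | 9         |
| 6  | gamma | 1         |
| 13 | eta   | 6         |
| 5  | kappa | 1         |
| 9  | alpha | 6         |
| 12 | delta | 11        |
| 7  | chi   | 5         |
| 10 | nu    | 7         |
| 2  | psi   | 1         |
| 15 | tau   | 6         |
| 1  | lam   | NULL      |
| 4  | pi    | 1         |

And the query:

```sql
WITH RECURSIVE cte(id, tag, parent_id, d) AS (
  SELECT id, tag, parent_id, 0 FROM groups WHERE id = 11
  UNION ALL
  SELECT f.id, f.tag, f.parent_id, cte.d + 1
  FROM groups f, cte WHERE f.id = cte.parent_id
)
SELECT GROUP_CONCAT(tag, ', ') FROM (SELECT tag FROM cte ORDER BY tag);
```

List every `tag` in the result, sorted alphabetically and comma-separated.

Base: id=11 (iota), parent_id=9, d 0.
Iteration 1: join on id=9 -> alpha (id 9, parent_id=6, d 1).
Iteration 2: join on id=6 -> gamma (id 6, parent_id=1, d 2).
Iteration 3: join on id=1 -> lam (id 1, parent_id=NULL, d 3).
Iteration 4: parent_id is NULL; no match; recursion stops.

alpha, gamma, iota, lam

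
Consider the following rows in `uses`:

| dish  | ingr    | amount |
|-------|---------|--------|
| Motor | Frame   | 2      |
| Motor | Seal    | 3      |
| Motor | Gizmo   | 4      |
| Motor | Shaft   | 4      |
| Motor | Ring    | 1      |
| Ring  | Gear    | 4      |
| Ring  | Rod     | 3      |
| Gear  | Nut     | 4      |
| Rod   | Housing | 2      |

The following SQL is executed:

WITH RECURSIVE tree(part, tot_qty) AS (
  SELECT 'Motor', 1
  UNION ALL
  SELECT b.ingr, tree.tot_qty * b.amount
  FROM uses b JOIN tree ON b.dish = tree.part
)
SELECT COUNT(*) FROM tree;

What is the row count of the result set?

Base: (Motor, tot_qty=1).
Iteration 1: components of {Motor} -> Frame = 1*2 = 2, Gizmo = 1*4 = 4, Ring = 1*1 = 1, Seal = 1*3 = 3, Shaft = 1*4 = 4.
Iteration 2: components of {Frame,Gizmo,Ring,Seal,Shaft} -> Gear = 1*4 = 4, Rod = 1*3 = 3.
Iteration 3: components of {Gear,Rod} -> Housing = 3*2 = 6, Nut = 4*4 = 16.
Iteration 4: no further components; recursion stops.
Total rows emitted: 10.

10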